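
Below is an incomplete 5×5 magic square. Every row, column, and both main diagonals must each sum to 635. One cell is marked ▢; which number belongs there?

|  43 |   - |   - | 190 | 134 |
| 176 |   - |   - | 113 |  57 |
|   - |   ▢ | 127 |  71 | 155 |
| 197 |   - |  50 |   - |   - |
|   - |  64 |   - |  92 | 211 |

183

Using column 4: 190 + 113 + 71 + 92 + ? → (4,4) = 635 − 466 = 169.
Column 5 must total 635; the given cells sum to 557, so (4,5) = 78.
The remaining cell in main diagonal is (2,2) = 635 − 550 = 85.
The remaining cell in row 2 is (2,3) = 635 − 431 = 204.
Row 4 must total 635; the given cells sum to 494, so (4,2) = 141.
Using anti-diagonal: 134 + 113 + 127 + 141 + ? → (5,1) = 635 − 515 = 120.
From row 5, 635 − (120 + 64 + 92 + 211) gives (5,3) = 148.
The remaining cell in column 1 is (3,1) = 635 − 536 = 99.
Using column 3: 204 + 127 + 50 + 148 + ? → (1,3) = 635 − 529 = 106.
Row 1 needs 635; the known cells sum to 473, so (1,2) = 162.
Row 3: 99 + 127 + 71 + 155 + ? = 635, so (3,2) = 183.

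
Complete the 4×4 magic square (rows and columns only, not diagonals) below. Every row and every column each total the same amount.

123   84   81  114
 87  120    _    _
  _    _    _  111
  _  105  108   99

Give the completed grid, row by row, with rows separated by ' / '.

Row 1 is already complete: 123 + 84 + 81 + 114 = 402, so that is the magic constant.
Row 4 needs 402; the known cells sum to 312, so (4,1) = 90.
The remaining cell in column 1 is (3,1) = 402 − 300 = 102.
Using column 2: 84 + 120 + 105 + ? → (3,2) = 402 − 309 = 93.
Column 4 must total 402; the given cells sum to 324, so (2,4) = 78.
The remaining cell in row 2 is (2,3) = 402 − 285 = 117.
Row 3: 102 + 93 + 111 + ? = 402, so (3,3) = 96.

123 84 81 114 / 87 120 117 78 / 102 93 96 111 / 90 105 108 99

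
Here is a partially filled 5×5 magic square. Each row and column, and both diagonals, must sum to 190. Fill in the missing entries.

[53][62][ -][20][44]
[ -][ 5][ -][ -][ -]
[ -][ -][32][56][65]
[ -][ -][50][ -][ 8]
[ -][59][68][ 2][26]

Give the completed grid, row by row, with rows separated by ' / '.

53 62 11 20 44 / 71 5 29 38 47 / 14 23 32 56 65 / 17 41 50 74 8 / 35 59 68 2 26

The remaining cell in row 1 is (1,3) = 190 − 179 = 11.
From row 5, 190 − (59 + 68 + 2 + 26) gives (5,1) = 35.
From column 3, 190 − (11 + 32 + 50 + 68) gives (2,3) = 29.
The remaining cell in column 5 is (2,5) = 190 − 143 = 47.
The remaining cell in main diagonal is (4,4) = 190 − 116 = 74.
Using column 4: 20 + 56 + 74 + 2 + ? → (2,4) = 190 − 152 = 38.
From anti-diagonal, 190 − (44 + 38 + 32 + 35) gives (4,2) = 41.
Row 2: 5 + 29 + 38 + 47 + ? = 190, so (2,1) = 71.
The remaining cell in row 4 is (4,1) = 190 − 173 = 17.
Using column 1: 53 + 71 + 17 + 35 + ? → (3,1) = 190 − 176 = 14.
Using column 2: 62 + 5 + 41 + 59 + ? → (3,2) = 190 − 167 = 23.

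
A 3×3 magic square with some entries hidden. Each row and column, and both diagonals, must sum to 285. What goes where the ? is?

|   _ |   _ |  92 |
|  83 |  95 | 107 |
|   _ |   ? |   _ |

Column 3 must total 285; the given cells sum to 199, so (3,3) = 86.
Main diagonal: 95 + 86 + ? = 285, so (1,1) = 104.
The remaining cell in anti-diagonal is (3,1) = 285 − 187 = 98.
The remaining cell in row 1 is (1,2) = 285 − 196 = 89.
The remaining cell in row 3 is (3,2) = 285 − 184 = 101.

101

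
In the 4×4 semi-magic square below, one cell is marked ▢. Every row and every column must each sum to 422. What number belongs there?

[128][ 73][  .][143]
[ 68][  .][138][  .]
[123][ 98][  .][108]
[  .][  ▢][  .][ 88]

Using row 1: 128 + 73 + 143 + ? → (1,3) = 422 − 344 = 78.
Using row 3: 123 + 98 + 108 + ? → (3,3) = 422 − 329 = 93.
Using column 1: 128 + 68 + 123 + ? → (4,1) = 422 − 319 = 103.
Using column 3: 78 + 138 + 93 + ? → (4,3) = 422 − 309 = 113.
Column 4 must total 422; the given cells sum to 339, so (2,4) = 83.
From row 2, 422 − (68 + 138 + 83) gives (2,2) = 133.
The remaining cell in row 4 is (4,2) = 422 − 304 = 118.

118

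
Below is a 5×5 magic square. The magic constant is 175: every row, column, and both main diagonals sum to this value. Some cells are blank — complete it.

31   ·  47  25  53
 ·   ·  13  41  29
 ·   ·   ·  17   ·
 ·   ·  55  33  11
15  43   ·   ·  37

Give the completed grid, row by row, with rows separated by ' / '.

31 19 47 25 53 / 57 35 13 41 29 / 23 51 39 17 45 / 49 27 55 33 11 / 15 43 21 59 37

Row 1 needs 175; the known cells sum to 156, so (1,2) = 19.
From column 4, 175 − (25 + 41 + 17 + 33) gives (5,4) = 59.
The remaining cell in column 5 is (3,5) = 175 − 130 = 45.
Using row 5: 15 + 43 + 59 + 37 + ? → (5,3) = 175 − 154 = 21.
The remaining cell in column 3 is (3,3) = 175 − 136 = 39.
Main diagonal needs 175; the known cells sum to 140, so (2,2) = 35.
Anti-diagonal must total 175; the given cells sum to 148, so (4,2) = 27.
Row 2: 35 + 13 + 41 + 29 + ? = 175, so (2,1) = 57.
Row 4: 27 + 55 + 33 + 11 + ? = 175, so (4,1) = 49.
Column 1: 31 + 57 + 49 + 15 + ? = 175, so (3,1) = 23.
Column 2 must total 175; the given cells sum to 124, so (3,2) = 51.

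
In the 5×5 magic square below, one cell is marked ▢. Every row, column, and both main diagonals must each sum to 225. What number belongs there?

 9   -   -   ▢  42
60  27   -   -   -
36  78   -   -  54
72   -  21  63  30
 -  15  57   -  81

75

Row 4 needs 225; the known cells sum to 186, so (4,2) = 39.
From column 1, 225 − (9 + 60 + 36 + 72) gives (5,1) = 48.
Using column 2: 27 + 78 + 39 + 15 + ? → (1,2) = 225 − 159 = 66.
The remaining cell in column 5 is (2,5) = 225 − 207 = 18.
Main diagonal: 9 + 27 + 63 + 81 + ? = 225, so (3,3) = 45.
The remaining cell in anti-diagonal is (2,4) = 225 − 174 = 51.
The remaining cell in row 2 is (2,3) = 225 − 156 = 69.
Using row 3: 36 + 78 + 45 + 54 + ? → (3,4) = 225 − 213 = 12.
Row 5 needs 225; the known cells sum to 201, so (5,4) = 24.
Column 3 needs 225; the known cells sum to 192, so (1,3) = 33.
Column 4: 51 + 12 + 63 + 24 + ? = 225, so (1,4) = 75.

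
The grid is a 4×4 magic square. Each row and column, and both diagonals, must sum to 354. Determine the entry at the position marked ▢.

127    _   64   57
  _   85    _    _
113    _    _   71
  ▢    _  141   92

Row 1 needs 354; the known cells sum to 248, so (1,2) = 106.
The remaining cell in column 4 is (2,4) = 354 − 220 = 134.
Main diagonal needs 354; the known cells sum to 304, so (3,3) = 50.
Row 3 must total 354; the given cells sum to 234, so (3,2) = 120.
Using column 2: 106 + 85 + 120 + ? → (4,2) = 354 − 311 = 43.
Column 3 needs 354; the known cells sum to 255, so (2,3) = 99.
Anti-diagonal: 57 + 99 + 120 + ? = 354, so (4,1) = 78.

78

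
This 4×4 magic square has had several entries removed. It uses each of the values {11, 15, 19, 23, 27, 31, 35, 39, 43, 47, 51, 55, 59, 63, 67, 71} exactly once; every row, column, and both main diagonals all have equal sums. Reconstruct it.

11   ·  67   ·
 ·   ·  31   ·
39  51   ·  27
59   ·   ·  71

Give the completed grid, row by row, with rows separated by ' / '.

The 16 entries sum to 656, so each line sums to 656/4 = 164.
From row 3, 164 − (39 + 51 + 27) gives (3,3) = 47.
Column 1: 11 + 39 + 59 + ? = 164, so (2,1) = 55.
Column 3: 67 + 31 + 47 + ? = 164, so (4,3) = 19.
Main diagonal: 11 + 47 + 71 + ? = 164, so (2,2) = 35.
The remaining cell in anti-diagonal is (1,4) = 164 − 141 = 23.
Row 1 must total 164; the given cells sum to 101, so (1,2) = 63.
Row 2 needs 164; the known cells sum to 121, so (2,4) = 43.
Using row 4: 59 + 19 + 71 + ? → (4,2) = 164 − 149 = 15.

11 63 67 23 / 55 35 31 43 / 39 51 47 27 / 59 15 19 71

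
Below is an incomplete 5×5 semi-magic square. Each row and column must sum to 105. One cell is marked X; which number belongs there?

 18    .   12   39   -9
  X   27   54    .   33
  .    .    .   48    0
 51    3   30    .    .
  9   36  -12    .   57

Row 1: 18 + 12 + 39 + (-9) + ? = 105, so (1,2) = 45.
The remaining cell in row 5 is (5,4) = 105 − 90 = 15.
Column 2 must total 105; the given cells sum to 111, so (3,2) = -6.
Column 3 must total 105; the given cells sum to 84, so (3,3) = 21.
Using column 5: -9 + 33 + 0 + 57 + ? → (4,5) = 105 − 81 = 24.
The remaining cell in row 3 is (3,1) = 105 − 63 = 42.
Using row 4: 51 + 3 + 30 + 24 + ? → (4,4) = 105 − 108 = -3.
Column 1 needs 105; the known cells sum to 120, so (2,1) = -15.

-15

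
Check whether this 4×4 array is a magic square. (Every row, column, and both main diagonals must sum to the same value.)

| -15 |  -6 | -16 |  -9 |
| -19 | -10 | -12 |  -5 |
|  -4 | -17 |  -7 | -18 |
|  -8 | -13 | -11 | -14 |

Yes

Row 1: -15 + (-6) + (-16) + (-9) = -46.
Row 2: -19 + (-10) + (-12) + (-5) = -46.
Row 3: -4 + (-17) + (-7) + (-18) = -46.
Row 4: -8 + (-13) + (-11) + (-14) = -46.
Column 1: -15 + (-19) + (-4) + (-8) = -46.
Column 2: -6 + (-10) + (-17) + (-13) = -46.
Column 3: -16 + (-12) + (-7) + (-11) = -46.
Column 4: -9 + (-5) + (-18) + (-14) = -46.
Main diagonal: -15 + (-10) + (-7) + (-14) = -46.
Anti-diagonal: -9 + (-12) + (-17) + (-8) = -46.
All lines sum to -46.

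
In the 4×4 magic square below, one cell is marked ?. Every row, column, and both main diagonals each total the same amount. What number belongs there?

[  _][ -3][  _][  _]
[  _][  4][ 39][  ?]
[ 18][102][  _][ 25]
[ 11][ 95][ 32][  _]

Column 2 is complete and sums to 198; that is the magic constant.
Row 3 needs 198; the known cells sum to 145, so (3,3) = 53.
Row 4: 11 + 95 + 32 + ? = 198, so (4,4) = 60.
Column 3 must total 198; the given cells sum to 124, so (1,3) = 74.
Main diagonal: 4 + 53 + 60 + ? = 198, so (1,1) = 81.
Using anti-diagonal: 39 + 102 + 11 + ? → (1,4) = 198 − 152 = 46.
Column 1 needs 198; the known cells sum to 110, so (2,1) = 88.
From column 4, 198 − (46 + 25 + 60) gives (2,4) = 67.

67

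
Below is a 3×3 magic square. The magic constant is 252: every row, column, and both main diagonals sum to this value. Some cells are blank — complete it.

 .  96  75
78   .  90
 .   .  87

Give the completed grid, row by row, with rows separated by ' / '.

The remaining cell in row 1 is (1,1) = 252 − 171 = 81.
Using row 2: 78 + 90 + ? → (2,2) = 252 − 168 = 84.
The remaining cell in column 1 is (3,1) = 252 − 159 = 93.
Column 2 needs 252; the known cells sum to 180, so (3,2) = 72.

81 96 75 / 78 84 90 / 93 72 87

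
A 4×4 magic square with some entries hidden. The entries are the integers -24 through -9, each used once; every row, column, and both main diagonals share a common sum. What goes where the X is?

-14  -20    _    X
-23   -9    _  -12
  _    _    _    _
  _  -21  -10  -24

-17

The entries are -24 through -9, which sum to -264, so each line sums to -264/4 = -66.
From row 2, -66 − (-23 + (-9) + (-12)) gives (2,3) = -22.
From row 4, -66 − (-21 + (-10) + (-24)) gives (4,1) = -11.
Column 1: -14 + (-23) + (-11) + ? = -66, so (3,1) = -18.
The remaining cell in column 2 is (3,2) = -66 − (-50) = -16.
Using main diagonal: -14 + (-9) + (-24) + ? → (3,3) = -66 − (-47) = -19.
From anti-diagonal, -66 − (-22 + (-16) + (-11)) gives (1,4) = -17.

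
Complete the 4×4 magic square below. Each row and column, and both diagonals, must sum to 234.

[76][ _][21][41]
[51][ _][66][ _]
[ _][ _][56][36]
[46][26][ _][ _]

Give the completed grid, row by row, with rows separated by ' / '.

Row 1 needs 234; the known cells sum to 138, so (1,2) = 96.
Column 1: 76 + 51 + 46 + ? = 234, so (3,1) = 61.
Column 3 must total 234; the given cells sum to 143, so (4,3) = 91.
Using anti-diagonal: 41 + 66 + 46 + ? → (3,2) = 234 − 153 = 81.
Row 4: 46 + 26 + 91 + ? = 234, so (4,4) = 71.
The remaining cell in column 2 is (2,2) = 234 − 203 = 31.
From column 4, 234 − (41 + 36 + 71) gives (2,4) = 86.

76 96 21 41 / 51 31 66 86 / 61 81 56 36 / 46 26 91 71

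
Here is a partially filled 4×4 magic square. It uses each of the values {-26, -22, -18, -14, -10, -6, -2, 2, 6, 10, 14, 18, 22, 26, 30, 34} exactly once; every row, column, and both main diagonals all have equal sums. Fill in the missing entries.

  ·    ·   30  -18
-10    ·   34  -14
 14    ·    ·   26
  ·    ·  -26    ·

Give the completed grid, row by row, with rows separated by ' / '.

The 16 entries sum to 64, so each line sums to 64/4 = 16.
Using row 2: -10 + 34 + (-14) + ? → (2,2) = 16 − 10 = 6.
Using column 3: 30 + 34 + (-26) + ? → (3,3) = 16 − 38 = -22.
From column 4, 16 − (-18 + (-14) + 26) gives (4,4) = 22.
The remaining cell in main diagonal is (1,1) = 16 − 6 = 10.
Using row 1: 10 + 30 + (-18) + ? → (1,2) = 16 − 22 = -6.
Row 3 must total 16; the given cells sum to 18, so (3,2) = -2.
From column 1, 16 − (10 + (-10) + 14) gives (4,1) = 2.
From column 2, 16 − (-6 + 6 + (-2)) gives (4,2) = 18.

10 -6 30 -18 / -10 6 34 -14 / 14 -2 -22 26 / 2 18 -26 22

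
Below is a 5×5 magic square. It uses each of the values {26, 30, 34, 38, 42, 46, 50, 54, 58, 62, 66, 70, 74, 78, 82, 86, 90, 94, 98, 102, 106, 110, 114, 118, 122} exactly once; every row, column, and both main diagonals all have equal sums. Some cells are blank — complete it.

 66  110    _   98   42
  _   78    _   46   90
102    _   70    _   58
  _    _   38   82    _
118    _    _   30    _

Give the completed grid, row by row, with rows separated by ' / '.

The 25 entries sum to 1850, so each line sums to 1850/5 = 370.
Using row 1: 66 + 110 + 98 + 42 + ? → (1,3) = 370 − 316 = 54.
Column 4: 98 + 46 + 82 + 30 + ? = 370, so (3,4) = 114.
Main diagonal needs 370; the known cells sum to 296, so (5,5) = 74.
From anti-diagonal, 370 − (42 + 46 + 70 + 118) gives (4,2) = 94.
The remaining cell in row 3 is (3,2) = 370 − 344 = 26.
From column 2, 370 − (110 + 78 + 26 + 94) gives (5,2) = 62.
From column 5, 370 − (42 + 90 + 58 + 74) gives (4,5) = 106.
Row 4 needs 370; the known cells sum to 320, so (4,1) = 50.
Row 5: 118 + 62 + 30 + 74 + ? = 370, so (5,3) = 86.
Column 1 must total 370; the given cells sum to 336, so (2,1) = 34.
Column 3 needs 370; the known cells sum to 248, so (2,3) = 122.

66 110 54 98 42 / 34 78 122 46 90 / 102 26 70 114 58 / 50 94 38 82 106 / 118 62 86 30 74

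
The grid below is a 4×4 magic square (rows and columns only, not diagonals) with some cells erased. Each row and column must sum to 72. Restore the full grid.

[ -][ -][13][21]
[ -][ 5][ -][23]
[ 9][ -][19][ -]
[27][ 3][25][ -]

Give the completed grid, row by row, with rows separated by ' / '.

7 31 13 21 / 29 5 15 23 / 9 33 19 11 / 27 3 25 17

Row 4 needs 72; the known cells sum to 55, so (4,4) = 17.
The remaining cell in column 3 is (2,3) = 72 − 57 = 15.
From column 4, 72 − (21 + 23 + 17) gives (3,4) = 11.
Row 2: 5 + 15 + 23 + ? = 72, so (2,1) = 29.
Row 3: 9 + 19 + 11 + ? = 72, so (3,2) = 33.
Column 1: 29 + 9 + 27 + ? = 72, so (1,1) = 7.
From column 2, 72 − (5 + 33 + 3) gives (1,2) = 31.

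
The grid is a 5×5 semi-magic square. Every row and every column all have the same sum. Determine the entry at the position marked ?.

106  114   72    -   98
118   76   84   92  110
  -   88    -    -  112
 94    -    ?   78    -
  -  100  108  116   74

Row 2 is complete and sums to 480; that is the magic constant.
Row 1: 106 + 114 + 72 + 98 + ? = 480, so (1,4) = 90.
Row 5 must total 480; the given cells sum to 398, so (5,1) = 82.
Column 1 needs 480; the known cells sum to 400, so (3,1) = 80.
From column 2, 480 − (114 + 76 + 88 + 100) gives (4,2) = 102.
Using column 4: 90 + 92 + 78 + 116 + ? → (3,4) = 480 − 376 = 104.
Column 5: 98 + 110 + 112 + 74 + ? = 480, so (4,5) = 86.
Row 3: 80 + 88 + 104 + 112 + ? = 480, so (3,3) = 96.
From row 4, 480 − (94 + 102 + 78 + 86) gives (4,3) = 120.

120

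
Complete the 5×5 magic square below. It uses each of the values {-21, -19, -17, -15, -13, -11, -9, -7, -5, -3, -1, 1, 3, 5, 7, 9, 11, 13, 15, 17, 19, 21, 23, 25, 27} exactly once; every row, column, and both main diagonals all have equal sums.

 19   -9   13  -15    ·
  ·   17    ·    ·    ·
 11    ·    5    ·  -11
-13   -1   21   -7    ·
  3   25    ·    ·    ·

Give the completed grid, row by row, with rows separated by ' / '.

The 25 entries sum to 75, so each line sums to 75/5 = 15.
Row 1 needs 15; the known cells sum to 8, so (1,5) = 7.
Row 4 needs 15; the known cells sum to 0, so (4,5) = 15.
Using column 1: 19 + 11 + (-13) + 3 + ? → (2,1) = 15 − 20 = -5.
Column 2: -9 + 17 + (-1) + 25 + ? = 15, so (3,2) = -17.
From main diagonal, 15 − (19 + 17 + 5 + (-7)) gives (5,5) = -19.
The remaining cell in anti-diagonal is (2,4) = 15 − 14 = 1.
Row 3: 11 + (-17) + 5 + (-11) + ? = 15, so (3,4) = 27.
The remaining cell in column 4 is (5,4) = 15 − 6 = 9.
Column 5 needs 15; the known cells sum to -8, so (2,5) = 23.
Using row 2: -5 + 17 + 1 + 23 + ? → (2,3) = 15 − 36 = -21.
Row 5 must total 15; the given cells sum to 18, so (5,3) = -3.

19 -9 13 -15 7 / -5 17 -21 1 23 / 11 -17 5 27 -11 / -13 -1 21 -7 15 / 3 25 -3 9 -19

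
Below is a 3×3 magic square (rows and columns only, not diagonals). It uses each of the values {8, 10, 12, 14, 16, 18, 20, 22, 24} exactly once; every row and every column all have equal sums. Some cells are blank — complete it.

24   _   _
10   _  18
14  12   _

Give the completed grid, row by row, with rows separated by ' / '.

The 9 entries sum to 144, so each line sums to 144/3 = 48.
The remaining cell in row 2 is (2,2) = 48 − 28 = 20.
Row 3 needs 48; the known cells sum to 26, so (3,3) = 22.
From column 2, 48 − (20 + 12) gives (1,2) = 16.
Column 3: 18 + 22 + ? = 48, so (1,3) = 8.

24 16 8 / 10 20 18 / 14 12 22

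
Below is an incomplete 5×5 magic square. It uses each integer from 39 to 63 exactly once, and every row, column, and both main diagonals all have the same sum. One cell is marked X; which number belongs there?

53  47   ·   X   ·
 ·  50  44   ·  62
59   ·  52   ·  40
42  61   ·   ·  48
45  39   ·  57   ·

The entries are 39 through 63, which sum to 1275, so each line sums to 1275/5 = 255.
Column 1 needs 255; the known cells sum to 199, so (2,1) = 56.
The remaining cell in column 2 is (3,2) = 255 − 197 = 58.
Row 2: 56 + 50 + 44 + 62 + ? = 255, so (2,4) = 43.
Row 3: 59 + 58 + 52 + 40 + ? = 255, so (3,4) = 46.
The remaining cell in anti-diagonal is (1,5) = 255 − 201 = 54.
Column 5 must total 255; the given cells sum to 204, so (5,5) = 51.
Using main diagonal: 53 + 50 + 52 + 51 + ? → (4,4) = 255 − 206 = 49.
Row 4: 42 + 61 + 49 + 48 + ? = 255, so (4,3) = 55.
Row 5: 45 + 39 + 57 + 51 + ? = 255, so (5,3) = 63.
The remaining cell in column 3 is (1,3) = 255 − 214 = 41.
Column 4 must total 255; the given cells sum to 195, so (1,4) = 60.

60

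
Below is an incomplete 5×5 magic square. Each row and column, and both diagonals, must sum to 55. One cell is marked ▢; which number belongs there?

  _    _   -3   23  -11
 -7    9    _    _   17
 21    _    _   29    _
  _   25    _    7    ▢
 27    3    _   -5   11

The remaining cell in row 5 is (5,3) = 55 − 36 = 19.
Column 4 must total 55; the given cells sum to 54, so (2,4) = 1.
Using anti-diagonal: -11 + 1 + 25 + 27 + ? → (3,3) = 55 − 42 = 13.
From row 2, 55 − (-7 + 9 + 1 + 17) gives (2,3) = 35.
Column 3 needs 55; the known cells sum to 64, so (4,3) = -9.
The remaining cell in main diagonal is (1,1) = 55 − 40 = 15.
Row 1: 15 + (-3) + 23 + (-11) + ? = 55, so (1,2) = 31.
Column 1 must total 55; the given cells sum to 56, so (4,1) = -1.
The remaining cell in column 2 is (3,2) = 55 − 68 = -13.
Using row 3: 21 + (-13) + 13 + 29 + ? → (3,5) = 55 − 50 = 5.
Row 4: -1 + 25 + (-9) + 7 + ? = 55, so (4,5) = 33.

33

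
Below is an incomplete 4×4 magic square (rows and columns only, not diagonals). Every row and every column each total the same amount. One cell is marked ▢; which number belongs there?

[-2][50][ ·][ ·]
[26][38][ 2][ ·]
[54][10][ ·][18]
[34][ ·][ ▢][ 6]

Column 1 is complete and sums to 112; that is the magic constant.
Row 2 must total 112; the given cells sum to 66, so (2,4) = 46.
Row 3 must total 112; the given cells sum to 82, so (3,3) = 30.
From column 2, 112 − (50 + 38 + 10) gives (4,2) = 14.
Column 4 needs 112; the known cells sum to 70, so (1,4) = 42.
The remaining cell in row 1 is (1,3) = 112 − 90 = 22.
Row 4: 34 + 14 + 6 + ? = 112, so (4,3) = 58.

58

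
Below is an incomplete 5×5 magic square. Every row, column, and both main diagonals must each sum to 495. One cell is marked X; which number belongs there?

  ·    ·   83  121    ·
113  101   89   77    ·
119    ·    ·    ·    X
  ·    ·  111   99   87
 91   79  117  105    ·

81

Row 2 needs 495; the known cells sum to 380, so (2,5) = 115.
From row 5, 495 − (91 + 79 + 117 + 105) gives (5,5) = 103.
Column 3: 83 + 89 + 111 + 117 + ? = 495, so (3,3) = 95.
From column 4, 495 − (121 + 77 + 99 + 105) gives (3,4) = 93.
The remaining cell in main diagonal is (1,1) = 495 − 398 = 97.
From column 1, 495 − (97 + 113 + 119 + 91) gives (4,1) = 75.
The remaining cell in row 4 is (4,2) = 495 − 372 = 123.
Anti-diagonal: 77 + 95 + 123 + 91 + ? = 495, so (1,5) = 109.
From row 1, 495 − (97 + 83 + 121 + 109) gives (1,2) = 85.
From column 2, 495 − (85 + 101 + 123 + 79) gives (3,2) = 107.
Column 5 needs 495; the known cells sum to 414, so (3,5) = 81.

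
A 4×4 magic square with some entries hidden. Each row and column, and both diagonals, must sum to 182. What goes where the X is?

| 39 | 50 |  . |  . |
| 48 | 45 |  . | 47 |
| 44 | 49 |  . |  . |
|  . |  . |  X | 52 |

41

Row 2: 48 + 45 + 47 + ? = 182, so (2,3) = 42.
Column 1 needs 182; the known cells sum to 131, so (4,1) = 51.
From column 2, 182 − (50 + 45 + 49) gives (4,2) = 38.
Using main diagonal: 39 + 45 + 52 + ? → (3,3) = 182 − 136 = 46.
Anti-diagonal needs 182; the known cells sum to 142, so (1,4) = 40.
Using row 1: 39 + 50 + 40 + ? → (1,3) = 182 − 129 = 53.
From row 3, 182 − (44 + 49 + 46) gives (3,4) = 43.
Row 4: 51 + 38 + 52 + ? = 182, so (4,3) = 41.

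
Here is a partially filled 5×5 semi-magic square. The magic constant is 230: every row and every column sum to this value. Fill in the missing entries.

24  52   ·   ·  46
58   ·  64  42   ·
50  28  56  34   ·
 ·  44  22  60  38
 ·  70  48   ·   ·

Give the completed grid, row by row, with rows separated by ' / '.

Row 3 needs 230; the known cells sum to 168, so (3,5) = 62.
The remaining cell in row 4 is (4,1) = 230 − 164 = 66.
Using column 1: 24 + 58 + 50 + 66 + ? → (5,1) = 230 − 198 = 32.
Using column 2: 52 + 28 + 44 + 70 + ? → (2,2) = 230 − 194 = 36.
Column 3 needs 230; the known cells sum to 190, so (1,3) = 40.
From row 1, 230 − (24 + 52 + 40 + 46) gives (1,4) = 68.
Row 2 needs 230; the known cells sum to 200, so (2,5) = 30.
Column 4 needs 230; the known cells sum to 204, so (5,4) = 26.
Column 5 needs 230; the known cells sum to 176, so (5,5) = 54.

24 52 40 68 46 / 58 36 64 42 30 / 50 28 56 34 62 / 66 44 22 60 38 / 32 70 48 26 54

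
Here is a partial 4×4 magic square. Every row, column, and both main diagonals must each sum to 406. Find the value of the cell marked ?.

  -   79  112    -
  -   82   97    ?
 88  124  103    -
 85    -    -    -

Using row 3: 88 + 124 + 103 + ? → (3,4) = 406 − 315 = 91.
Column 2: 79 + 82 + 124 + ? = 406, so (4,2) = 121.
From column 3, 406 − (112 + 97 + 103) gives (4,3) = 94.
From anti-diagonal, 406 − (97 + 124 + 85) gives (1,4) = 100.
The remaining cell in row 1 is (1,1) = 406 − 291 = 115.
Row 4 must total 406; the given cells sum to 300, so (4,4) = 106.
The remaining cell in column 1 is (2,1) = 406 − 288 = 118.
Column 4 must total 406; the given cells sum to 297, so (2,4) = 109.

109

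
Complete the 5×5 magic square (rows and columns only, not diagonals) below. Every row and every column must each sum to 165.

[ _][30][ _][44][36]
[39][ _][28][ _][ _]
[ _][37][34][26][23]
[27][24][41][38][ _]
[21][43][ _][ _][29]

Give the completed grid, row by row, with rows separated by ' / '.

The remaining cell in row 3 is (3,1) = 165 − 120 = 45.
Row 4: 27 + 24 + 41 + 38 + ? = 165, so (4,5) = 35.
From column 1, 165 − (39 + 45 + 27 + 21) gives (1,1) = 33.
The remaining cell in column 2 is (2,2) = 165 − 134 = 31.
Column 5 must total 165; the given cells sum to 123, so (2,5) = 42.
Row 1 must total 165; the given cells sum to 143, so (1,3) = 22.
Row 2: 39 + 31 + 28 + 42 + ? = 165, so (2,4) = 25.
The remaining cell in column 3 is (5,3) = 165 − 125 = 40.
The remaining cell in column 4 is (5,4) = 165 − 133 = 32.

33 30 22 44 36 / 39 31 28 25 42 / 45 37 34 26 23 / 27 24 41 38 35 / 21 43 40 32 29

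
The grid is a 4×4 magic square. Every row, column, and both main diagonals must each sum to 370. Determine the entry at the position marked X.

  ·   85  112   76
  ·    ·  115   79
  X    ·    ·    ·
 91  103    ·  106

Row 1 needs 370; the known cells sum to 273, so (1,1) = 97.
Row 4 needs 370; the known cells sum to 300, so (4,3) = 70.
Column 3: 112 + 115 + 70 + ? = 370, so (3,3) = 73.
Using column 4: 76 + 79 + 106 + ? → (3,4) = 370 − 261 = 109.
The remaining cell in main diagonal is (2,2) = 370 − 276 = 94.
Using anti-diagonal: 76 + 115 + 91 + ? → (3,2) = 370 − 282 = 88.
Row 2: 94 + 115 + 79 + ? = 370, so (2,1) = 82.
Row 3 must total 370; the given cells sum to 270, so (3,1) = 100.

100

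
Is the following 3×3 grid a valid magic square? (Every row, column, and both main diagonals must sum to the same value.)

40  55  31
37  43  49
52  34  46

No — row 3 sums to 132 but row 1 sums to 126.

Row 1: 40 + 55 + 31 = 126.
Row 2: 37 + 43 + 49 = 129.
Row 3: 52 + 34 + 46 = 132.
Column 1: 40 + 37 + 52 = 129.
Column 2: 55 + 43 + 34 = 132.
Column 3: 31 + 49 + 46 = 126.
Main diagonal: 40 + 43 + 46 = 129.
Anti-diagonal: 31 + 43 + 52 = 126.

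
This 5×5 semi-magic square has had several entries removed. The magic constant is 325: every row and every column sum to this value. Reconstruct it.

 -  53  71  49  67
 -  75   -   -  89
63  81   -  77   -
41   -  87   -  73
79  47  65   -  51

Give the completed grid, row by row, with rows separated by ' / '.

85 53 71 49 67 / 57 75 43 61 89 / 63 81 59 77 45 / 41 69 87 55 73 / 79 47 65 83 51

The remaining cell in row 1 is (1,1) = 325 − 240 = 85.
The remaining cell in row 5 is (5,4) = 325 − 242 = 83.
Column 1 needs 325; the known cells sum to 268, so (2,1) = 57.
Using column 2: 53 + 75 + 81 + 47 + ? → (4,2) = 325 − 256 = 69.
Column 5: 67 + 89 + 73 + 51 + ? = 325, so (3,5) = 45.
The remaining cell in row 3 is (3,3) = 325 − 266 = 59.
The remaining cell in row 4 is (4,4) = 325 − 270 = 55.
Using column 3: 71 + 59 + 87 + 65 + ? → (2,3) = 325 − 282 = 43.
The remaining cell in column 4 is (2,4) = 325 − 264 = 61.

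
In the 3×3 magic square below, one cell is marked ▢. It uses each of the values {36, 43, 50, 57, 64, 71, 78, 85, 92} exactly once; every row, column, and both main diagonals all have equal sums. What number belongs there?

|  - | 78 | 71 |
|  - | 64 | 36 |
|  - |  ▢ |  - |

The 9 entries sum to 576, so each line sums to 576/3 = 192.
Using row 1: 78 + 71 + ? → (1,1) = 192 − 149 = 43.
Using row 2: 64 + 36 + ? → (2,1) = 192 − 100 = 92.
The remaining cell in column 1 is (3,1) = 192 − 135 = 57.
Column 2 must total 192; the given cells sum to 142, so (3,2) = 50.

50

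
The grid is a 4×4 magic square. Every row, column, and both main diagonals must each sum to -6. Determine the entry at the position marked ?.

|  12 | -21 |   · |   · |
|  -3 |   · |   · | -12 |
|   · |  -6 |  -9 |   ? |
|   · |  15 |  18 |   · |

0

Using column 2: -21 + (-6) + 15 + ? → (2,2) = -6 − (-12) = 6.
Main diagonal must total -6; the given cells sum to 9, so (4,4) = -15.
Row 2 needs -6; the known cells sum to -9, so (2,3) = 3.
Using row 4: 15 + 18 + (-15) + ? → (4,1) = -6 − 18 = -24.
Column 1 needs -6; the known cells sum to -15, so (3,1) = 9.
From column 3, -6 − (3 + (-9) + 18) gives (1,3) = -18.
Anti-diagonal needs -6; the known cells sum to -27, so (1,4) = 21.
Row 3: 9 + (-6) + (-9) + ? = -6, so (3,4) = 0.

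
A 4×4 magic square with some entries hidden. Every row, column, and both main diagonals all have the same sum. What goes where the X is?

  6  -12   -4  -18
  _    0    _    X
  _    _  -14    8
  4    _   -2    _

2

Row 1 is complete and sums to -28; that is the magic constant.
From column 3, -28 − (-4 + (-14) + (-2)) gives (2,3) = -8.
The remaining cell in main diagonal is (4,4) = -28 − (-8) = -20.
Anti-diagonal needs -28; the known cells sum to -22, so (3,2) = -6.
Using row 3: -6 + (-14) + 8 + ? → (3,1) = -28 − (-12) = -16.
The remaining cell in row 4 is (4,2) = -28 − (-18) = -10.
Using column 1: 6 + (-16) + 4 + ? → (2,1) = -28 − (-6) = -22.
From column 4, -28 − (-18 + 8 + (-20)) gives (2,4) = 2.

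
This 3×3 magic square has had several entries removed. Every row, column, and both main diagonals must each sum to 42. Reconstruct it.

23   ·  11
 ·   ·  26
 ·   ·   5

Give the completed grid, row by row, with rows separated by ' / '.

Using row 1: 23 + 11 + ? → (1,2) = 42 − 34 = 8.
Using main diagonal: 23 + 5 + ? → (2,2) = 42 − 28 = 14.
Using anti-diagonal: 11 + 14 + ? → (3,1) = 42 − 25 = 17.
Row 2 needs 42; the known cells sum to 40, so (2,1) = 2.
Row 3 needs 42; the known cells sum to 22, so (3,2) = 20.

23 8 11 / 2 14 26 / 17 20 5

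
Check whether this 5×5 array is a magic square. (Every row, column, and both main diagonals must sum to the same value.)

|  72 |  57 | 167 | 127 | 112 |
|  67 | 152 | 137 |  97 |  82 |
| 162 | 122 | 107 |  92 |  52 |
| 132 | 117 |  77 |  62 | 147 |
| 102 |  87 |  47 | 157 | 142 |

Yes

Row 1: 72 + 57 + 167 + 127 + 112 = 535.
Row 2: 67 + 152 + 137 + 97 + 82 = 535.
Row 3: 162 + 122 + 107 + 92 + 52 = 535.
Row 4: 132 + 117 + 77 + 62 + 147 = 535.
Row 5: 102 + 87 + 47 + 157 + 142 = 535.
Column 1: 72 + 67 + 162 + 132 + 102 = 535.
Column 2: 57 + 152 + 122 + 117 + 87 = 535.
Column 3: 167 + 137 + 107 + 77 + 47 = 535.
Column 4: 127 + 97 + 92 + 62 + 157 = 535.
Column 5: 112 + 82 + 52 + 147 + 142 = 535.
Main diagonal: 72 + 152 + 107 + 62 + 142 = 535.
Anti-diagonal: 112 + 97 + 107 + 117 + 102 = 535.
All lines sum to 535.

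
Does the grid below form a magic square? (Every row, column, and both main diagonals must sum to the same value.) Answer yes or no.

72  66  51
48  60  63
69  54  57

No — row 1 sums to 189 but anti-diagonal sums to 180.

Row 1: 72 + 66 + 51 = 189.
Row 2: 48 + 60 + 63 = 171.
Row 3: 69 + 54 + 57 = 180.
Column 1: 72 + 48 + 69 = 189.
Column 2: 66 + 60 + 54 = 180.
Column 3: 51 + 63 + 57 = 171.
Main diagonal: 72 + 60 + 57 = 189.
Anti-diagonal: 51 + 60 + 69 = 180.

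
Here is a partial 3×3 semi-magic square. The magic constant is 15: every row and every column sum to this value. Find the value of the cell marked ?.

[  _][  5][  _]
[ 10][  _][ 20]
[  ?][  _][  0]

Row 2 needs 15; the known cells sum to 30, so (2,2) = -15.
From column 2, 15 − (5 + (-15)) gives (3,2) = 25.
From column 3, 15 − (20 + 0) gives (1,3) = -5.
From row 1, 15 − (5 + (-5)) gives (1,1) = 15.
Row 3: 25 + 0 + ? = 15, so (3,1) = -10.

-10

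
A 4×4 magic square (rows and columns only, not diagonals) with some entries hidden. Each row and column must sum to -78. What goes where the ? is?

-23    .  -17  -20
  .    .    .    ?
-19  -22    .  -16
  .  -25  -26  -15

Using row 1: -23 + (-17) + (-20) + ? → (1,2) = -78 − (-60) = -18.
Row 3 needs -78; the known cells sum to -57, so (3,3) = -21.
Row 4: -25 + (-26) + (-15) + ? = -78, so (4,1) = -12.
Column 1: -23 + (-19) + (-12) + ? = -78, so (2,1) = -24.
Using column 2: -18 + (-22) + (-25) + ? → (2,2) = -78 − (-65) = -13.
Column 3: -17 + (-21) + (-26) + ? = -78, so (2,3) = -14.
Column 4 must total -78; the given cells sum to -51, so (2,4) = -27.

-27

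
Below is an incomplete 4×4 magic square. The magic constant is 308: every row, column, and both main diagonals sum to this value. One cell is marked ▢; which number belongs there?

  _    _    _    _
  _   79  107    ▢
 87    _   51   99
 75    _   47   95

59

Row 3 must total 308; the given cells sum to 237, so (3,2) = 71.
Using row 4: 75 + 47 + 95 + ? → (4,2) = 308 − 217 = 91.
Column 2: 79 + 71 + 91 + ? = 308, so (1,2) = 67.
Column 3: 107 + 51 + 47 + ? = 308, so (1,3) = 103.
Main diagonal must total 308; the given cells sum to 225, so (1,1) = 83.
Anti-diagonal: 107 + 71 + 75 + ? = 308, so (1,4) = 55.
From column 1, 308 − (83 + 87 + 75) gives (2,1) = 63.
From column 4, 308 − (55 + 99 + 95) gives (2,4) = 59.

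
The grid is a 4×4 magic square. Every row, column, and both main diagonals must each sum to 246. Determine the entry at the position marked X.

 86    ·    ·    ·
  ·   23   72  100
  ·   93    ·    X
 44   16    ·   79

The remaining cell in row 2 is (2,1) = 246 − 195 = 51.
Row 4: 44 + 16 + 79 + ? = 246, so (4,3) = 107.
Column 1 needs 246; the known cells sum to 181, so (3,1) = 65.
Column 2 must total 246; the given cells sum to 132, so (1,2) = 114.
From main diagonal, 246 − (86 + 23 + 79) gives (3,3) = 58.
The remaining cell in anti-diagonal is (1,4) = 246 − 209 = 37.
The remaining cell in row 1 is (1,3) = 246 − 237 = 9.
From row 3, 246 − (65 + 93 + 58) gives (3,4) = 30.

30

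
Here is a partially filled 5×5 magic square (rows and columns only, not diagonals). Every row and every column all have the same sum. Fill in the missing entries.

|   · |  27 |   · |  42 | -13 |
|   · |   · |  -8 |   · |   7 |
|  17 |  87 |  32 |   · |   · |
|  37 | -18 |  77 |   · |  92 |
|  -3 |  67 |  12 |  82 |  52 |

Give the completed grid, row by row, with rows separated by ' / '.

Row 5 is already complete: -3 + 67 + 12 + 82 + 52 = 210, so that is the magic constant.
The remaining cell in row 4 is (4,4) = 210 − 188 = 22.
The remaining cell in column 2 is (2,2) = 210 − 163 = 47.
From column 3, 210 − (-8 + 32 + 77 + 12) gives (1,3) = 97.
Column 5 must total 210; the given cells sum to 138, so (3,5) = 72.
Row 1 must total 210; the given cells sum to 153, so (1,1) = 57.
Using row 3: 17 + 87 + 32 + 72 + ? → (3,4) = 210 − 208 = 2.
Using column 1: 57 + 17 + 37 + (-3) + ? → (2,1) = 210 − 108 = 102.
The remaining cell in column 4 is (2,4) = 210 − 148 = 62.

57 27 97 42 -13 / 102 47 -8 62 7 / 17 87 32 2 72 / 37 -18 77 22 92 / -3 67 12 82 52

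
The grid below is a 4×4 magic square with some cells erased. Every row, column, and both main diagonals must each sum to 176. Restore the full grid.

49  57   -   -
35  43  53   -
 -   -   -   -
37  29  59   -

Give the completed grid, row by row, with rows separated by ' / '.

49 57 31 39 / 35 43 53 45 / 55 47 33 41 / 37 29 59 51

Row 2: 35 + 43 + 53 + ? = 176, so (2,4) = 45.
Row 4 must total 176; the given cells sum to 125, so (4,4) = 51.
From column 1, 176 − (49 + 35 + 37) gives (3,1) = 55.
Using column 2: 57 + 43 + 29 + ? → (3,2) = 176 − 129 = 47.
Main diagonal must total 176; the given cells sum to 143, so (3,3) = 33.
From anti-diagonal, 176 − (53 + 47 + 37) gives (1,4) = 39.
Row 1 must total 176; the given cells sum to 145, so (1,3) = 31.
Row 3 must total 176; the given cells sum to 135, so (3,4) = 41.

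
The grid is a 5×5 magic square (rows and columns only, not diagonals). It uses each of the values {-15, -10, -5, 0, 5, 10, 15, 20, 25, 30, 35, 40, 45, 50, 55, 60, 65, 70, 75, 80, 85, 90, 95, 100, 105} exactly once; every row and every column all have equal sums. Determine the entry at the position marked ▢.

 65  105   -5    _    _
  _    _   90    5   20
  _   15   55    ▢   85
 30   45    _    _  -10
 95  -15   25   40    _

70

The 25 entries sum to 1125, so each line sums to 1125/5 = 225.
Row 5 needs 225; the known cells sum to 145, so (5,5) = 80.
From column 2, 225 − (105 + 15 + 45 + (-15)) gives (2,2) = 75.
Column 3: -5 + 90 + 55 + 25 + ? = 225, so (4,3) = 60.
The remaining cell in column 5 is (1,5) = 225 − 175 = 50.
Using row 1: 65 + 105 + (-5) + 50 + ? → (1,4) = 225 − 215 = 10.
Using row 2: 75 + 90 + 5 + 20 + ? → (2,1) = 225 − 190 = 35.
Using row 4: 30 + 45 + 60 + (-10) + ? → (4,4) = 225 − 125 = 100.
Column 1 must total 225; the given cells sum to 225, so (3,1) = 0.
Column 4: 10 + 5 + 100 + 40 + ? = 225, so (3,4) = 70.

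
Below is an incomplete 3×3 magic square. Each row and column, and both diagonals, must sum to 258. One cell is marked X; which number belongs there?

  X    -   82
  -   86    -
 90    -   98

74

Using row 3: 90 + 98 + ? → (3,2) = 258 − 188 = 70.
Column 2 needs 258; the known cells sum to 156, so (1,2) = 102.
From column 3, 258 − (82 + 98) gives (2,3) = 78.
From main diagonal, 258 − (86 + 98) gives (1,1) = 74.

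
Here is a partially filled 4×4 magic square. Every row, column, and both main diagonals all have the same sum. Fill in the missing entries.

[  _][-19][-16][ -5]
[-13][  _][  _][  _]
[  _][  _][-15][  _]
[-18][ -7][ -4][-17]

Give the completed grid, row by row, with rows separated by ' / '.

Row 4 is already complete: -18 + -7 + -4 + -17 = -46, so that is the magic constant.
Row 1 needs -46; the known cells sum to -40, so (1,1) = -6.
Column 1 needs -46; the known cells sum to -37, so (3,1) = -9.
Column 3 needs -46; the known cells sum to -35, so (2,3) = -11.
Main diagonal must total -46; the given cells sum to -38, so (2,2) = -8.
Anti-diagonal: -5 + (-11) + (-18) + ? = -46, so (3,2) = -12.
Using row 2: -13 + (-8) + (-11) + ? → (2,4) = -46 − (-32) = -14.
From row 3, -46 − (-9 + (-12) + (-15)) gives (3,4) = -10.

-6 -19 -16 -5 / -13 -8 -11 -14 / -9 -12 -15 -10 / -18 -7 -4 -17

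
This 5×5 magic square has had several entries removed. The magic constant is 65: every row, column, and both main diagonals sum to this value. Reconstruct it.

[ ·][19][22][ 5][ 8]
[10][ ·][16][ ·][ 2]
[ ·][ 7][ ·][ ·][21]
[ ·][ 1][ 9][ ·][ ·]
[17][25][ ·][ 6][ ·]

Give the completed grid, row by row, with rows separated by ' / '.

11 19 22 5 8 / 10 13 16 24 2 / 4 7 15 18 21 / 23 1 9 12 20 / 17 25 3 6 14

Row 1: 19 + 22 + 5 + 8 + ? = 65, so (1,1) = 11.
Column 2: 19 + 7 + 1 + 25 + ? = 65, so (2,2) = 13.
From row 2, 65 − (10 + 13 + 16 + 2) gives (2,4) = 24.
From anti-diagonal, 65 − (8 + 24 + 1 + 17) gives (3,3) = 15.
Using column 3: 22 + 16 + 15 + 9 + ? → (5,3) = 65 − 62 = 3.
Using row 5: 17 + 25 + 3 + 6 + ? → (5,5) = 65 − 51 = 14.
From column 5, 65 − (8 + 2 + 21 + 14) gives (4,5) = 20.
Main diagonal: 11 + 13 + 15 + 14 + ? = 65, so (4,4) = 12.
Row 4 needs 65; the known cells sum to 42, so (4,1) = 23.
From column 1, 65 − (11 + 10 + 23 + 17) gives (3,1) = 4.
Column 4: 5 + 24 + 12 + 6 + ? = 65, so (3,4) = 18.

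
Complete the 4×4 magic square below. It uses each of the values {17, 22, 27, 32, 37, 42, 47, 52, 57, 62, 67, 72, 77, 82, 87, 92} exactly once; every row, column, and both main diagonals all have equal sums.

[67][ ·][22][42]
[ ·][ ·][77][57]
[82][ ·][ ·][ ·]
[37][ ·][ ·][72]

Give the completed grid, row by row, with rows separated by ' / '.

The 16 entries sum to 872, so each line sums to 872/4 = 218.
From row 1, 218 − (67 + 22 + 42) gives (1,2) = 87.
Column 1 must total 218; the given cells sum to 186, so (2,1) = 32.
Using column 4: 42 + 57 + 72 + ? → (3,4) = 218 − 171 = 47.
From anti-diagonal, 218 − (42 + 77 + 37) gives (3,2) = 62.
The remaining cell in row 2 is (2,2) = 218 − 166 = 52.
Row 3 needs 218; the known cells sum to 191, so (3,3) = 27.
The remaining cell in column 2 is (4,2) = 218 − 201 = 17.
Column 3: 22 + 77 + 27 + ? = 218, so (4,3) = 92.

67 87 22 42 / 32 52 77 57 / 82 62 27 47 / 37 17 92 72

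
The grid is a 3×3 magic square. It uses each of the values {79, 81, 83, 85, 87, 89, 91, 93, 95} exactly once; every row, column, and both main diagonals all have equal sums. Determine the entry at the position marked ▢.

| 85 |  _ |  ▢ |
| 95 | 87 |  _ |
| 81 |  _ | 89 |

93

The 9 entries sum to 783, so each line sums to 783/3 = 261.
Row 2 needs 261; the known cells sum to 182, so (2,3) = 79.
Row 3: 81 + 89 + ? = 261, so (3,2) = 91.
Column 2 needs 261; the known cells sum to 178, so (1,2) = 83.
The remaining cell in column 3 is (1,3) = 261 − 168 = 93.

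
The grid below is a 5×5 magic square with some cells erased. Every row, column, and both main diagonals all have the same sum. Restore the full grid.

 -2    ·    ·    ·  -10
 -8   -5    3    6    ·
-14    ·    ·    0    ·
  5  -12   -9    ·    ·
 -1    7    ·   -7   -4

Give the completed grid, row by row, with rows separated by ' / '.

Column 1 is already complete: -2 + -8 + -14 + 5 + -1 = -20, so that is the magic constant.
From row 2, -20 − (-8 + (-5) + 3 + 6) gives (2,5) = -16.
The remaining cell in row 5 is (5,3) = -20 − (-5) = -15.
Using anti-diagonal: -10 + 6 + (-12) + (-1) + ? → (3,3) = -20 − (-17) = -3.
Column 3 needs -20; the known cells sum to -24, so (1,3) = 4.
Using main diagonal: -2 + (-5) + (-3) + (-4) + ? → (4,4) = -20 − (-14) = -6.
From row 4, -20 − (5 + (-12) + (-9) + (-6)) gives (4,5) = 2.
Column 4: 6 + 0 + (-6) + (-7) + ? = -20, so (1,4) = -13.
From column 5, -20 − (-10 + (-16) + 2 + (-4)) gives (3,5) = 8.
Row 1 must total -20; the given cells sum to -21, so (1,2) = 1.
From row 3, -20 − (-14 + (-3) + 0 + 8) gives (3,2) = -11.

-2 1 4 -13 -10 / -8 -5 3 6 -16 / -14 -11 -3 0 8 / 5 -12 -9 -6 2 / -1 7 -15 -7 -4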